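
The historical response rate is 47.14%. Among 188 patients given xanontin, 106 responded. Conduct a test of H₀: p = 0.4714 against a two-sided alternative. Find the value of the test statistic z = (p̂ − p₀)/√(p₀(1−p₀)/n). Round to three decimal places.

p̂ = 106/188 = 0.56383.
Standard error under H₀: √(0.4714×0.5286/188) = 0.03641.
z = (0.56383 − 0.4714)/0.03641 = 0.09243/0.03641 = 2.539.

z = 2.539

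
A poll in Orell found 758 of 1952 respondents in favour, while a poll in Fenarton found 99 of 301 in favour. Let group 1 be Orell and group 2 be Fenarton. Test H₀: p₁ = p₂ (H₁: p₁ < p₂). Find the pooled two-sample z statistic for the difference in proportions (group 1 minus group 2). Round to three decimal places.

z = 1.976

p̂₁ = 758/1952 ≈ 0.388320, p̂₂ = 99/301 ≈ 0.328904.
Pooled p̂ = (758+99)/(1952+301) = 857/2253 = 0.380382.
SE = √(p̂(1−p̂)(1/n₁+1/n₂)) = √(0.380382·0.619618·0.00383455) = √(0.000903772) = 0.030063.
z = (0.388320 − 0.328904)/0.030063 = 0.059416/0.030063 = 1.976.
p-value = P(Z < 1.976) ≈ 0.9759.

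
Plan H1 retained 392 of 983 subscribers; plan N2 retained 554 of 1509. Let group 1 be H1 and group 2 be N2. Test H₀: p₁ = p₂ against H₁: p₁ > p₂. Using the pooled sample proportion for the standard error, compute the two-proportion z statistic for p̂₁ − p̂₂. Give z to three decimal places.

p̂₁ = 392/983 ≈ 0.39878, p̂₂ = 554/1509 ≈ 0.36713.
Pooled p̂ = (392+554)/(983+1509) = 946/2492 = 0.37961.
SE = √(p̂(1−p̂)(1/n₁+1/n₂)) = √(0.37961·0.62039·0.00167998) = √(0.000395649) = 0.01989.
z = (0.39878 − 0.36713)/0.01989 = 0.03165/0.01989 = 1.591.

z = 1.591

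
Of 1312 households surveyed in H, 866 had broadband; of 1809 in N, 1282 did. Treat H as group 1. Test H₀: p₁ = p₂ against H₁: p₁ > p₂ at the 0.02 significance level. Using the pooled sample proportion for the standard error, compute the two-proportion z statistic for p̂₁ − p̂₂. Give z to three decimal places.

p̂₁ = 866/1312 = 0.66006, p̂₂ = 1282/1809 = 0.70868.
Pooled p̂ = (866+1282)/(1312+1809) = 2148/3121 = 0.68824.
SE = √(p̂(1−p̂)(1/n₁+1/n₂)) = √(0.68824·0.31176·0.00131499) = √(0.000282151) = 0.01680.
z = (0.66006 − 0.70868)/0.01680 = -0.04862/0.01680 = -2.894.
p-value = P(Z > -2.894) ≈ 0.9981; since p > α = 0.02, fail to reject H₀.

z = -2.894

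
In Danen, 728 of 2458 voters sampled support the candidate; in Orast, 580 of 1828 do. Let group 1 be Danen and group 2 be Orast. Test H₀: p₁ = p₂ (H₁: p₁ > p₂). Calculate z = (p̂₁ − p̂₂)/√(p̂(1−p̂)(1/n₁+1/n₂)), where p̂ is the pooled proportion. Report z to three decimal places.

z = -1.484

p̂₁ = 728/2458 ≈ 0.296176, p̂₂ = 580/1828 ≈ 0.317287.
Pooled p̂ = (728+580)/(2458+1828) = 1308/4286 = 0.305180.
SE = √(p̂(1−p̂)(1/n₁+1/n₂)) = √(0.305180·0.694820·0.000953881) = √(0.000202266) = 0.014222.
z = (0.296176 − 0.317287)/0.014222 = -0.021111/0.014222 = -1.484.
p-value = P(Z > -1.484) ≈ 0.9311.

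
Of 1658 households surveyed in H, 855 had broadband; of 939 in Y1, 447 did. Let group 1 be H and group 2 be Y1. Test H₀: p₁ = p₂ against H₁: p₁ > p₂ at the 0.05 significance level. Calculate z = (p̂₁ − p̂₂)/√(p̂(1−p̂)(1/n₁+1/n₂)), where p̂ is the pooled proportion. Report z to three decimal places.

p̂₁ = 855/1658 = 0.51568, p̂₂ = 447/939 = 0.47604.
Pooled p̂ = (855+447)/(1658+939) = 1302/2597 = 0.50135.
SE = √(p̂(1−p̂)(1/n₁+1/n₂)) = √(0.50135·0.49865·0.0016681) = √(0.000417022) = 0.02042.
z = (0.51568 − 0.47604)/0.02042 = 0.03964/0.02042 = 1.941.
p-value = P(Z > 1.941) ≈ 0.0261, so at α = 0.05 we reject H₀.

z = 1.941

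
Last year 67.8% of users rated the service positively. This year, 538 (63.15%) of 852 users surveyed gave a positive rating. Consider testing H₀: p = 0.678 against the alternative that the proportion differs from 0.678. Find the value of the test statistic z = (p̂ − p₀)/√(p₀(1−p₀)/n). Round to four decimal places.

z = -2.9077

p̂ = 538/852 ≈ 0.6314554.
Under H₀, SE = √(0.678·0.322/852) = √(0.000256239) = 0.0160075.
z = (0.6314554 − 0.678)/0.0160075 = -0.0465446/0.0160075 = -2.9077.
p-value = 2·P(Z > 2.908) ≈ 0.0036.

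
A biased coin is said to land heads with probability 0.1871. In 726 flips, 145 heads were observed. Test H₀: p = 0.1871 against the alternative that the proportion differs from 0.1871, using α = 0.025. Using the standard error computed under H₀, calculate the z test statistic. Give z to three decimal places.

z = 0.872

p̂ = 145/726 ≈ 0.19972.
SE = √(p₀(1−p₀)/n) = √(0.15209/726) = 0.01447.
z = (0.19972 − 0.1871)/0.01447 = 0.01262/0.01447 = 0.872.
Two-sided p-value ≈ 2·Φ(−0.872) = 0.3831, so at α = 0.025 we fail to reject H₀.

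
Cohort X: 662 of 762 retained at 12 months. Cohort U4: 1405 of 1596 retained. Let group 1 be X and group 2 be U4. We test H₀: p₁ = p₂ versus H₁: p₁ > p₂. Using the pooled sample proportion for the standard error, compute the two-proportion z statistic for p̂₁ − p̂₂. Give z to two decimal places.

p̂₁ = 662/762 = 0.86877, p̂₂ = 1405/1596 = 0.88033.
Pooled p̂ = (662+1405)/(762+1596) = 2067/2358 = 0.87659.
SE = √(0.10818 × 0.0019389) = 0.01448.
z = (0.86877 − 0.88033)/0.01448 = -0.01156/0.01448 = -0.80.
p-value = P(Z > -0.798) ≈ 0.7876.

z = -0.80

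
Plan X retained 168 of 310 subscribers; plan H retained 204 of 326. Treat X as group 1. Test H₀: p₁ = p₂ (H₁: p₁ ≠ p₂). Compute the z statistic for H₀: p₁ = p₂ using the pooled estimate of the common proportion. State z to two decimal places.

p̂₁ = 168/310 = 0.54194, p̂₂ = 204/326 = 0.62577.
Pooled p̂ = (168+204)/(310+326) = 372/636 = 0.58491.
SE = √(0.242791 × 0.00629329) = 0.03909.
z = (0.54194 − 0.62577)/0.03909 = -0.08383/0.03909 = -2.14.
Two-sided p-value ≈ 2·Φ(−2.145) = 0.0320.

z = -2.14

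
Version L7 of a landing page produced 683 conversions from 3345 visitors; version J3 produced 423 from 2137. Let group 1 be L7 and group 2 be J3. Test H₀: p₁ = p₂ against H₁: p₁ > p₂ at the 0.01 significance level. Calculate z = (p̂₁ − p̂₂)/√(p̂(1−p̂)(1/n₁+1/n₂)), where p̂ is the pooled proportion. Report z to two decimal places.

p̂₁ = 683/3345 ≈ 0.20419, p̂₂ = 423/2137 ≈ 0.19794.
Pooled p̂ = (683+423)/(3345+2137) = 1106/5482 = 0.20175.
SE = √(0.161048 × 0.000766899) = 0.01111.
z = (0.20419 − 0.19794)/0.01111 = 0.00625/0.01111 = 0.56.
p-value = P(Z > 0.562) ≈ 0.2871; since p > α = 0.01, fail to reject H₀.

z = 0.56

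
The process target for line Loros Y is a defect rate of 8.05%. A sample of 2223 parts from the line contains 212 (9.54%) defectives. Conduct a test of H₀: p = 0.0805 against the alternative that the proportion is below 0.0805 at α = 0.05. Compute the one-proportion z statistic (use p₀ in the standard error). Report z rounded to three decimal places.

p̂ = 212/2223 = 0.0953666.
Under H₀, SE = √(0.0805·0.9195/2223) = √(3.32972e-05) = 0.0057704.
z = (0.0953666 − 0.0805)/0.0057704 = 0.0148666/0.0057704 = 2.576.
p-value = P(Z < 2.576) ≈ 0.9950, so at α = 0.05 we fail to reject H₀.

z = 2.576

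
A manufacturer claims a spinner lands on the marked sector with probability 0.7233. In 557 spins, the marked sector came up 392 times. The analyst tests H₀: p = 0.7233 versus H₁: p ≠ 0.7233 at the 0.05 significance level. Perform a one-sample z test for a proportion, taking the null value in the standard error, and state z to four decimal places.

p̂ = 392/557 = 0.703770.
Standard error under H₀: √(0.7233×0.2767/557) = 0.018956.
z = (0.703770 − 0.7233)/0.018956 = -0.019530/0.018956 = -1.0303.
p-value = 2·P(Z > 1.030) ≈ 0.3029. With α = 0.05, fail to reject H₀.

z = -1.0303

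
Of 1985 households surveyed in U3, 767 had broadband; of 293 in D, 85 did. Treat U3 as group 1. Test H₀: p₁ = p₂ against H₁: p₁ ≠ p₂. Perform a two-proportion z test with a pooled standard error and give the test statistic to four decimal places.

p̂₁ = 767/1985 = 0.3863980, p̂₂ = 85/293 = 0.2901024.
Pooled p̂ = (767+85)/(1985+293) = 852/2278 = 0.3740123.
SE = √(p̂(1−p̂)(1/n₁+1/n₂)) = √(0.3740123·0.6259877·0.00391675) = √(0.000917017) = 0.0302823.
z = (0.3863980 − 0.2901024)/0.0302823 = 0.0962956/0.0302823 = 3.1799.

z = 3.1799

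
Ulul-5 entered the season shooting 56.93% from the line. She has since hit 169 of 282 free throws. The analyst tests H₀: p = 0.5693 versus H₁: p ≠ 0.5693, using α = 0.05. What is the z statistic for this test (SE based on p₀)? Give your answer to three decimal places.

z = 1.017

p̂ = 169/282 ≈ 0.59929.
Under H₀, SE = √(0.5693·0.4307/282) = √(0.000869495) = 0.02949.
z = (0.59929 − 0.5693)/0.02949 = 0.02999/0.02949 = 1.017.
p-value = 2·P(Z > 1.017) ≈ 0.3091, so at α = 0.05 we fail to reject H₀.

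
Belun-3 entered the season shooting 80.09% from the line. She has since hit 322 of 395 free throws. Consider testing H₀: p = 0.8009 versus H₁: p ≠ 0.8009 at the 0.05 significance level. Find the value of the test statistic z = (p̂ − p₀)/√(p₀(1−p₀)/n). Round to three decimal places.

z = 0.711

p̂ = 322/395 = 0.81519.
SE = √(p₀(1−p₀)/n) = √(0.15946/395) = 0.02009.
z = (0.81519 − 0.8009)/0.02009 = 0.01429/0.02009 = 0.711.
p-value = 2·P(Z > 0.711) ≈ 0.4769. With α = 0.05, fail to reject H₀.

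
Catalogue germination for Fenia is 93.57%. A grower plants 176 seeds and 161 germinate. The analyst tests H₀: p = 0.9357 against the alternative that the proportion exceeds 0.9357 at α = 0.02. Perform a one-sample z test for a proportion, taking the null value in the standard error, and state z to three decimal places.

p̂ = 161/176 ≈ 0.91477.
Under H₀, SE = √(0.9357·0.0643/176) = √(0.000341849) = 0.01849.
z = (0.91477 − 0.9357)/0.01849 = -0.02093/0.01849 = -1.132.
p-value = P(Z > -1.132) ≈ 0.8712; since p > α = 0.02, fail to reject H₀.

z = -1.132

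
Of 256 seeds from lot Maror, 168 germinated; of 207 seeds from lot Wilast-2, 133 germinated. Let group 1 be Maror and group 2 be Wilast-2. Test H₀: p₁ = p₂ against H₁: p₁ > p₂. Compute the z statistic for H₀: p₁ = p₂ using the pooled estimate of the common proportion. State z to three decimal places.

z = 0.308

p̂₁ = 168/256 = 0.65625, p̂₂ = 133/207 = 0.64251.
Pooled p̂ = (168+133)/(256+207) = 301/463 = 0.65011.
SE = √(0.227468 × 0.00873717) = 0.04458.
z = (0.65625 − 0.64251)/0.04458 = 0.01374/0.04458 = 0.308.
p-value = P(Z > 0.308) ≈ 0.3790.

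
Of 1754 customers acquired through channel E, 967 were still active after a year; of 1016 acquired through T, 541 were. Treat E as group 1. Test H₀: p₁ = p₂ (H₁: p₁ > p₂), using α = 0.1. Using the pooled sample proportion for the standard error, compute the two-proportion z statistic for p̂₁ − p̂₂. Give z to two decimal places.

z = 0.96

p̂₁ = 967/1754 = 0.5513, p̂₂ = 541/1016 = 0.5325.
Pooled p̂ = (967+541)/(1754+1016) = 1508/2770 = 0.5444.
SE = √(p̂(1−p̂)(1/n₁+1/n₂)) = √(0.5444·0.4556·0.00155438) = √(0.00038553) = 0.0196.
z = (0.5513 − 0.5325)/0.0196 = 0.0188/0.0196 = 0.96.
p-value = P(Z > 0.959) ≈ 0.1688; since p > α = 0.1, fail to reject H₀.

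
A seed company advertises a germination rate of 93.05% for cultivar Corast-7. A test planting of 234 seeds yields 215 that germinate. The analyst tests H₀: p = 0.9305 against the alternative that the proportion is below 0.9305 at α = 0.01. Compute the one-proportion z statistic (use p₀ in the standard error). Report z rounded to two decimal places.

z = -0.70

p̂ = 215/234 ≈ 0.9188.
Standard error under H₀: √(0.9305×0.0695/234) = 0.0166.
z = (0.9188 − 0.9305)/0.0166 = -0.0117/0.0166 = -0.70.
p-value = P(Z < -0.704) ≈ 0.2408, so at α = 0.01 we fail to reject H₀.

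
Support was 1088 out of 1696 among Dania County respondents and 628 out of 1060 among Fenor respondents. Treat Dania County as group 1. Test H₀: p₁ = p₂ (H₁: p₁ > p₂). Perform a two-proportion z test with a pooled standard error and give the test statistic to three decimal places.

z = 2.585

p̂₁ = 1088/1696 = 0.64151, p̂₂ = 628/1060 = 0.59245.
Pooled p̂ = (1088+628)/(1696+1060) = 1716/2756 = 0.62264.
SE = √(p̂(1−p̂)(1/n₁+1/n₂)) = √(0.62264·0.37736·0.00153302) = √(0.000360197) = 0.01898.
z = (0.64151 − 0.59245)/0.01898 = 0.04906/0.01898 = 2.585.
p-value = P(Z > 2.585) ≈ 0.0049.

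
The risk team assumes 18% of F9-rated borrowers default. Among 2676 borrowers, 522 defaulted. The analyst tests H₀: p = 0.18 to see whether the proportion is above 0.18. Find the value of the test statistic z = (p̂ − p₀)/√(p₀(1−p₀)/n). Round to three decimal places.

z = 2.029

p̂ = 522/2676 = 0.195067.
Under H₀, SE = √(0.18·0.82/2676) = √(5.5157e-05) = 0.007427.
z = (0.195067 − 0.18)/0.007427 = 0.015067/0.007427 = 2.029.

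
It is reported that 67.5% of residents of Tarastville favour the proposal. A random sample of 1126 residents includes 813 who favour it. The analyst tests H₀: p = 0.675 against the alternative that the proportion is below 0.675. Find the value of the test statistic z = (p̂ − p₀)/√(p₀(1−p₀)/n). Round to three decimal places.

z = 3.369

p̂ = 813/1126 = 0.722025.
Standard error under H₀: √(0.675×0.325/1126) = 0.013958.
z = (0.722025 − 0.675)/0.013958 = 0.047025/0.013958 = 3.369.
p-value = P(Z < 3.369) ≈ 0.9996.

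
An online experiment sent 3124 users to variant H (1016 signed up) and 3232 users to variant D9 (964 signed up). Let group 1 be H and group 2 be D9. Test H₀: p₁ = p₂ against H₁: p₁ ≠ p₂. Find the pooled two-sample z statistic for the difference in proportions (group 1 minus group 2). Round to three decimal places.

z = 2.320

p̂₁ = 1016/3124 ≈ 0.325224, p̂₂ = 964/3232 ≈ 0.298267.
Pooled p̂ = (1016+964)/(3124+3232) = 1980/6356 = 0.311517.
SE = √(0.214474 × 0.000629508) = 0.011620.
z = (0.325224 − 0.298267)/0.011620 = 0.026957/0.011620 = 2.320.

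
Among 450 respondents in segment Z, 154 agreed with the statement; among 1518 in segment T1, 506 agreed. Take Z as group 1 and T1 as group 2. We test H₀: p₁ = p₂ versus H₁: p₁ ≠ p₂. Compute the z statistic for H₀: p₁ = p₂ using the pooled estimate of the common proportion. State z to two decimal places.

p̂₁ = 154/450 = 0.3422, p̂₂ = 506/1518 = 0.3333.
Pooled p̂ = (154+506)/(450+1518) = 660/1968 = 0.3354.
SE = √(p̂(1−p̂)(1/n₁+1/n₂)) = √(0.3354·0.6646·0.00288098) = √(0.000642159) = 0.0253.
z = (0.3422 − 0.3333)/0.0253 = 0.0089/0.0253 = 0.35.

z = 0.35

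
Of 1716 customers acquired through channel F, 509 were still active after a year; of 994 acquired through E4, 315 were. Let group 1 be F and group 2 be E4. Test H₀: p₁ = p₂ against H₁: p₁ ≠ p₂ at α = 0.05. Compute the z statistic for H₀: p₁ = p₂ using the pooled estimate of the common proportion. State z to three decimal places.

z = -1.106

p̂₁ = 509/1716 ≈ 0.29662, p̂₂ = 315/994 ≈ 0.31690.
Pooled p̂ = (509+315)/(1716+994) = 824/2710 = 0.30406.
SE = √(0.211607 × 0.00158879) = 0.01834.
z = (0.29662 − 0.31690)/0.01834 = -0.02028/0.01834 = -1.106.
Two-sided p-value ≈ 2·Φ(−1.106) = 0.2687, so at α = 0.05 we fail to reject H₀.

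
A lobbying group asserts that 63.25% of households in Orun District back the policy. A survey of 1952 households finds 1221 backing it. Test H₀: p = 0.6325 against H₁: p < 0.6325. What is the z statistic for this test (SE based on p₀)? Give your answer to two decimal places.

p̂ = 1221/1952 ≈ 0.6255.
Under H₀, SE = √(0.6325·0.3675/1952) = √(0.00011908) = 0.0109.
z = (0.6255 − 0.6325)/0.0109 = -0.0070/0.0109 = -0.64.

z = -0.64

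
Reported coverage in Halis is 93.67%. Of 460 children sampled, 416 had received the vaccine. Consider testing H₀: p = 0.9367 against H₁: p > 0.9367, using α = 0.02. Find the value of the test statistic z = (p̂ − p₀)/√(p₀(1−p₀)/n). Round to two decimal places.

p̂ = 416/460 = 0.90435.
Standard error under H₀: √(0.9367×0.0633/460) = 0.01135.
z = (0.90435 − 0.9367)/0.01135 = -0.03235/0.01135 = -2.85.
p-value = P(Z > -2.850) ≈ 0.9978. With α = 0.02, fail to reject H₀.

z = -2.85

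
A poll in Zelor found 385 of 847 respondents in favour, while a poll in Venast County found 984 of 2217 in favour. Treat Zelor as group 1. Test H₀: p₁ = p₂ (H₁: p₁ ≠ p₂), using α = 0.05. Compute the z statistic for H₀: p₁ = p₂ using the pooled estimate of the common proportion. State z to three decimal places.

z = 0.533

p̂₁ = 385/847 ≈ 0.45455, p̂₂ = 984/2217 ≈ 0.44384.
Pooled p̂ = (385+984)/(847+2217) = 1369/3064 = 0.44680.
SE = √(0.24717 × 0.0016317) = 0.02008.
z = (0.45455 − 0.44384)/0.02008 = 0.01071/0.02008 = 0.533.
Two-sided p-value ≈ 2·Φ(−0.533) = 0.5941. With α = 0.05, fail to reject H₀.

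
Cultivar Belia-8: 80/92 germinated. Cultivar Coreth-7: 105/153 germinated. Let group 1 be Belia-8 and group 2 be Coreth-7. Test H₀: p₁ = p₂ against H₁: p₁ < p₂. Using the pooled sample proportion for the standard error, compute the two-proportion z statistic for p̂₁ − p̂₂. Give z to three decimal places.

z = 3.231

p̂₁ = 80/92 ≈ 0.86957, p̂₂ = 105/153 ≈ 0.68627.
Pooled p̂ = (80+105)/(92+153) = 185/245 = 0.75510.
SE = √(p̂(1−p̂)(1/n₁+1/n₂)) = √(0.75510·0.24490·0.0174055) = √(0.00321868) = 0.05673.
z = (0.86957 − 0.68627)/0.05673 = 0.18330/0.05673 = 3.231.
p-value = P(Z < 3.231) ≈ 0.9994.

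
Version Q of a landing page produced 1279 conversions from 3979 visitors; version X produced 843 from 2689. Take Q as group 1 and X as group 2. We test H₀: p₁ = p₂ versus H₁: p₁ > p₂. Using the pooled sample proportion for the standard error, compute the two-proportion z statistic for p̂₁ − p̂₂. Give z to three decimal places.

z = 0.683

p̂₁ = 1279/3979 = 0.32144, p̂₂ = 843/2689 = 0.31350.
Pooled p̂ = (1279+843)/(3979+2689) = 2122/6668 = 0.31824.
SE = √(p̂(1−p̂)(1/n₁+1/n₂)) = √(0.31824·0.68176·0.000623205) = √(0.000135212) = 0.01163.
z = (0.32144 − 0.31350)/0.01163 = 0.00794/0.01163 = 0.683.
p-value = P(Z > 0.683) ≈ 0.2474.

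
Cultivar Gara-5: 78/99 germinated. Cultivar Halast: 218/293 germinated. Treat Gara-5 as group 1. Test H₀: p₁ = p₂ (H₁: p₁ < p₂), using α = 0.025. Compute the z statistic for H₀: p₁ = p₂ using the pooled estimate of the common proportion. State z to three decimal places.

z = 0.877

p̂₁ = 78/99 = 0.78788, p̂₂ = 218/293 = 0.74403.
Pooled p̂ = (78+218)/(99+293) = 296/392 = 0.75510.
SE = √(0.184923 × 0.013514) = 0.04999.
z = (0.78788 − 0.74403)/0.04999 = 0.04385/0.04999 = 0.877.
p-value = P(Z < 0.877) ≈ 0.8098, so at α = 0.025 we fail to reject H₀.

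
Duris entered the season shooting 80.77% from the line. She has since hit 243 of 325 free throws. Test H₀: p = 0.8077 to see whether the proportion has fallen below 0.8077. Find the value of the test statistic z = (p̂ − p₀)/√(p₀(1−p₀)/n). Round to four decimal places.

p̂ = 243/325 ≈ 0.74769231.
SE = √(p₀(1−p₀)/n) = √(0.15532/325) = 0.02186115.
z = (0.74769231 − 0.8077)/0.02186115 = -0.06000769/0.02186115 = -2.7449.
p-value = P(Z < -2.745) ≈ 0.0030.

z = -2.7449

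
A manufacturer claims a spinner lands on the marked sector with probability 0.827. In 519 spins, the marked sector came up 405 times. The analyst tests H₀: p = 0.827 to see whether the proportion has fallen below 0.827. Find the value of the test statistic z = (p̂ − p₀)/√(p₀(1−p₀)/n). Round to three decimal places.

z = -2.810

p̂ = 405/519 ≈ 0.78035.
Under H₀, SE = √(0.827·0.173/519) = √(0.000275667) = 0.01660.
z = (0.78035 − 0.827)/0.01660 = -0.04665/0.01660 = -2.810.
p-value = P(Z < -2.810) ≈ 0.0025.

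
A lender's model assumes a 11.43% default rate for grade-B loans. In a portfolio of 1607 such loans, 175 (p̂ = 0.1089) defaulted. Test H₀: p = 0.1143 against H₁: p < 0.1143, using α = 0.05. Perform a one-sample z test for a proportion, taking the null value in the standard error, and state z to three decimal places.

p̂ = 175/1607 ≈ 0.1088986.
Under H₀, SE = √(0.1143·0.8857/1607) = √(6.29966e-05) = 0.0079370.
z = (0.1088986 − 0.1143)/0.0079370 = -0.0054014/0.0079370 = -0.681.
p-value = P(Z < -0.681) ≈ 0.2481. With α = 0.05, fail to reject H₀.

z = -0.681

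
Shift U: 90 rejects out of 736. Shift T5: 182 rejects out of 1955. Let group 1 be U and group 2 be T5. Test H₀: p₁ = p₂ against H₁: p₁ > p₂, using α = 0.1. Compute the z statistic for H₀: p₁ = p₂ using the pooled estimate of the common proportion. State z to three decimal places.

z = 2.239

p̂₁ = 90/736 = 0.122283, p̂₂ = 182/1955 = 0.093095.
Pooled p̂ = (90+182)/(736+1955) = 272/2691 = 0.101078.
SE = √(0.090861 × 0.0018702) = 0.013036.
z = (0.122283 − 0.093095)/0.013036 = 0.029188/0.013036 = 2.239.
p-value = P(Z > 2.239) ≈ 0.0126, so at α = 0.1 we reject H₀.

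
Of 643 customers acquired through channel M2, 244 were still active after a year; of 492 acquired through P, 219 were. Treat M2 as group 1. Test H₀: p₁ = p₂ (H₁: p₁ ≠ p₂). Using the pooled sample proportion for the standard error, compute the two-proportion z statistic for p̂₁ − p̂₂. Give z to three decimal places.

z = -2.230

p̂₁ = 244/643 ≈ 0.37947, p̂₂ = 219/492 ≈ 0.44512.
Pooled p̂ = (244+219)/(643+492) = 463/1135 = 0.40793.
SE = √(0.241523 × 0.00358773) = 0.02944.
z = (0.37947 − 0.44512)/0.02944 = -0.06565/0.02944 = -2.230.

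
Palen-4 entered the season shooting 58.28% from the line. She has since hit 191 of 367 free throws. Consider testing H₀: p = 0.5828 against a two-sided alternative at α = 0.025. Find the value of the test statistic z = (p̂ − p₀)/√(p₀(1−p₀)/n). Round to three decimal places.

p̂ = 191/367 = 0.52044.
SE = √(p₀(1−p₀)/n) = √(0.24314/367) = 0.02574.
z = (0.52044 − 0.5828)/0.02574 = -0.06236/0.02574 = -2.423.
Two-sided p-value ≈ 2·Φ(−2.423) = 0.0154. With α = 0.025, reject H₀.

z = -2.423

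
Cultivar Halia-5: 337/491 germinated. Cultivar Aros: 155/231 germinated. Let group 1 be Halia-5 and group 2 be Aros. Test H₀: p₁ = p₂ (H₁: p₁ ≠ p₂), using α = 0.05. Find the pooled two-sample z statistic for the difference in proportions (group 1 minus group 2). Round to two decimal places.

p̂₁ = 337/491 ≈ 0.6864, p̂₂ = 155/231 ≈ 0.6710.
Pooled p̂ = (337+155)/(491+231) = 492/722 = 0.6814.
SE = √(0.217079 × 0.00636566) = 0.0372.
z = (0.6864 − 0.6710)/0.0372 = 0.0154/0.0372 = 0.41.
Two-sided p-value ≈ 2·Φ(−0.413) = 0.6795; since p > α = 0.05, fail to reject H₀.

z = 0.41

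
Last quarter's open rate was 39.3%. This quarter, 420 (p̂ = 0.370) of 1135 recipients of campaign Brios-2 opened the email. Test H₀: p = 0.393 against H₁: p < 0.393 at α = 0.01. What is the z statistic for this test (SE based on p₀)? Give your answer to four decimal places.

p̂ = 420/1135 ≈ 0.3700441.
Under H₀, SE = √(0.393·0.607/1135) = √(0.000210177) = 0.0144975.
z = (0.3700441 − 0.393)/0.0144975 = -0.0229559/0.0144975 = -1.5834.
p-value = P(Z < -1.583) ≈ 0.0567. With α = 0.01, fail to reject H₀.

z = -1.5834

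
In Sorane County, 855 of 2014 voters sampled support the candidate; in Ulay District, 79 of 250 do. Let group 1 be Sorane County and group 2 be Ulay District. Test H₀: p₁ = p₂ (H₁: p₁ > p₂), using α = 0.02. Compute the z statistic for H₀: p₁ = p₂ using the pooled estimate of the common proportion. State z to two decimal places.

z = 3.29

p̂₁ = 855/2014 ≈ 0.4245, p̂₂ = 79/250 ≈ 0.3160.
Pooled p̂ = (855+79)/(2014+250) = 934/2264 = 0.4125.
SE = √(0.242351 × 0.00449652) = 0.0330.
z = (0.4245 − 0.3160)/0.0330 = 0.1085/0.0330 = 3.29.
p-value = P(Z > 3.288) ≈ 0.0005, so at α = 0.02 we reject H₀.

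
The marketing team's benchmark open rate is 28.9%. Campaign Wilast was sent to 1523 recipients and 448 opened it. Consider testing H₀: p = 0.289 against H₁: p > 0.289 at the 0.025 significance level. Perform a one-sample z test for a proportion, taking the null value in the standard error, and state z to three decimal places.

z = 0.444

p̂ = 448/1523 = 0.29416.
SE = √(p₀(1−p₀)/n) = √(0.20548/1523) = 0.01162.
z = (0.29416 − 0.289)/0.01162 = 0.00516/0.01162 = 0.444.
p-value = P(Z > 0.444) ≈ 0.3286. With α = 0.025, fail to reject H₀.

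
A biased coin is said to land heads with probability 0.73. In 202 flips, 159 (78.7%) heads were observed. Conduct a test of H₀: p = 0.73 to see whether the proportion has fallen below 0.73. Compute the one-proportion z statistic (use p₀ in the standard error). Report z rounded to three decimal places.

z = 1.829

p̂ = 159/202 ≈ 0.78713.
Standard error under H₀: √(0.73×0.27/202) = 0.03124.
z = (0.78713 − 0.73)/0.03124 = 0.05713/0.03124 = 1.829.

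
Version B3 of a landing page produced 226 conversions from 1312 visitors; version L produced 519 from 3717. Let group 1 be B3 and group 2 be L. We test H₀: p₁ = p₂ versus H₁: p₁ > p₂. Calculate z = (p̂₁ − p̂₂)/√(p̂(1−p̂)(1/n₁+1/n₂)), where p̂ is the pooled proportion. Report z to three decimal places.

p̂₁ = 226/1312 = 0.17226, p̂₂ = 519/3717 = 0.13963.
Pooled p̂ = (226+519)/(1312+3717) = 745/5029 = 0.14814.
SE = √(0.126195 × 0.00103123) = 0.01141.
z = (0.17226 − 0.13963)/0.01141 = 0.03263/0.01141 = 2.860.

z = 2.860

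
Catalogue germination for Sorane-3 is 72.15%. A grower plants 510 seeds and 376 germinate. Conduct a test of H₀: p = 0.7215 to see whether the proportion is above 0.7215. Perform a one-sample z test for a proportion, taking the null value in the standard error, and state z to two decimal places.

z = 0.79

p̂ = 376/510 = 0.73725.
Under H₀, SE = √(0.7215·0.2785/510) = √(0.000393996) = 0.01985.
z = (0.73725 − 0.7215)/0.01985 = 0.01575/0.01985 = 0.79.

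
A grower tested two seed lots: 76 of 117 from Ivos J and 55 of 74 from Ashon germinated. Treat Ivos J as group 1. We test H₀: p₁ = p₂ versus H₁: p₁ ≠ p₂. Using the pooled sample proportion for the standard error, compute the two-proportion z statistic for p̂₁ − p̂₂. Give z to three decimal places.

p̂₁ = 76/117 ≈ 0.64957, p̂₂ = 55/74 ≈ 0.74324.
Pooled p̂ = (76+55)/(117+74) = 131/191 = 0.68586.
SE = √(p̂(1−p̂)(1/n₁+1/n₂)) = √(0.68586·0.31414·0.0220605) = √(0.00475304) = 0.06894.
z = (0.64957 − 0.74324)/0.06894 = -0.09367/0.06894 = -1.359.
p-value = 2·P(Z > 1.359) ≈ 0.1742.

z = -1.359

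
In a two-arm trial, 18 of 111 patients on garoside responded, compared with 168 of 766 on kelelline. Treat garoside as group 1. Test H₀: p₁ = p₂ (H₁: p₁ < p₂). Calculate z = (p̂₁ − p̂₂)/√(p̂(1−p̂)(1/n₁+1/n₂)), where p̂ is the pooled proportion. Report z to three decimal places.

z = -1.377

p̂₁ = 18/111 = 0.16216, p̂₂ = 168/766 = 0.21932.
Pooled p̂ = (18+168)/(111+766) = 186/877 = 0.21209.
SE = √(0.167106 × 0.0103145) = 0.04152.
z = (0.16216 − 0.21932)/0.04152 = -0.05716/0.04152 = -1.377.
p-value = P(Z < -1.377) ≈ 0.0843.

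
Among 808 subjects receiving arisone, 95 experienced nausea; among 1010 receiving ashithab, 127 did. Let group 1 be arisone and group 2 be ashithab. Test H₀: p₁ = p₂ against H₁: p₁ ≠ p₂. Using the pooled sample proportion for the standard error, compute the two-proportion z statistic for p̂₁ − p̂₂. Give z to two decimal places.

z = -0.53

p̂₁ = 95/808 = 0.11757, p̂₂ = 127/1010 = 0.12574.
Pooled p̂ = (95+127)/(808+1010) = 222/1818 = 0.12211.
SE = √(p̂(1−p̂)(1/n₁+1/n₂)) = √(0.12211·0.87789·0.00222772) = √(0.000238814) = 0.01545.
z = (0.11757 − 0.12574)/0.01545 = -0.00817/0.01545 = -0.53.
Two-sided p-value ≈ 2·Φ(−0.529) = 0.5971.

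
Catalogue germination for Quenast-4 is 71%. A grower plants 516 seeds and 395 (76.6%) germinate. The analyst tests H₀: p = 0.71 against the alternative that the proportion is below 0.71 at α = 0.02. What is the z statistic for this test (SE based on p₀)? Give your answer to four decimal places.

z = 2.7786

p̂ = 395/516 ≈ 0.7655039.
SE = √(p₀(1−p₀)/n) = √(0.2059/516) = 0.0199758.
z = (0.7655039 − 0.71)/0.0199758 = 0.0555039/0.0199758 = 2.7786.
p-value = P(Z < 2.779) ≈ 0.9973; since p > α = 0.02, fail to reject H₀.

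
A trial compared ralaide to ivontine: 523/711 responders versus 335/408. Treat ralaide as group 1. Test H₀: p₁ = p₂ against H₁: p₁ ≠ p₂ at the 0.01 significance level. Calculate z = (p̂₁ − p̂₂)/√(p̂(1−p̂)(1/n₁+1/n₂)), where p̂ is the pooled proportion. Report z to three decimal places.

p̂₁ = 523/711 ≈ 0.73558, p̂₂ = 335/408 ≈ 0.82108.
Pooled p̂ = (523+335)/(711+408) = 858/1119 = 0.76676.
SE = √(0.178841 × 0.00385745) = 0.02627.
z = (0.73558 − 0.82108)/0.02627 = -0.08550/0.02627 = -3.255.
p-value = 2·P(Z > 3.255) ≈ 0.0011; since p < α = 0.01, reject H₀.

z = -3.255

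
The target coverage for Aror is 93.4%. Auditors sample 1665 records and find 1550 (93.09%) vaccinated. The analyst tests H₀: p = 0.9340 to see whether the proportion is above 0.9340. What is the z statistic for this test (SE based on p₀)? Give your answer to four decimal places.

p̂ = 1550/1665 = 0.930931.
Standard error under H₀: √(0.934×0.066/1665) = 0.006085.
z = (0.930931 − 0.934)/0.006085 = -0.003069/0.006085 = -0.5044.
p-value = P(Z > -0.504) ≈ 0.6930.

z = -0.5044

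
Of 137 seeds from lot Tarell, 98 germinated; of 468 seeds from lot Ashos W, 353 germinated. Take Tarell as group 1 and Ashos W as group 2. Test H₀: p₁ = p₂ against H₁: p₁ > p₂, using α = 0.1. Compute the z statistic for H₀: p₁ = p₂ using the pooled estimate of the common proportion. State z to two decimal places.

p̂₁ = 98/137 = 0.7153, p̂₂ = 353/468 = 0.7543.
Pooled p̂ = (98+353)/(137+468) = 451/605 = 0.7455.
SE = √(0.189752 × 0.00943602) = 0.0423.
z = (0.7153 − 0.7543)/0.0423 = -0.0390/0.0423 = -0.92.
p-value = P(Z > -0.920) ≈ 0.8213. With α = 0.1, fail to reject H₀.

z = -0.92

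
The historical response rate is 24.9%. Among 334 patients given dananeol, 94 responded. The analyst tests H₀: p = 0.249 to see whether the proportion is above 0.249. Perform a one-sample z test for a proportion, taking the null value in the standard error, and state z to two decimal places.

z = 1.37

p̂ = 94/334 ≈ 0.2814.
SE = √(p₀(1−p₀)/n) = √(0.187/334) = 0.0237.
z = (0.2814 − 0.249)/0.0237 = 0.0324/0.0237 = 1.37.
p-value = P(Z > 1.371) ≈ 0.0852.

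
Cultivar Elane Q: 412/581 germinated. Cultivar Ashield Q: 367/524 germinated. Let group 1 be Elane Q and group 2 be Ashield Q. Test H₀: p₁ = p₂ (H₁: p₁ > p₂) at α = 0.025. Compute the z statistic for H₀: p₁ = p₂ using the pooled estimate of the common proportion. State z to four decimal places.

p̂₁ = 412/581 ≈ 0.709122, p̂₂ = 367/524 ≈ 0.700382.
Pooled p̂ = (412+367)/(581+524) = 779/1105 = 0.704977.
SE = √(0.207984 × 0.00362957) = 0.027475.
z = (0.709122 − 0.700382)/0.027475 = 0.008740/0.027475 = 0.3181.
p-value = P(Z > 0.318) ≈ 0.3752, so at α = 0.025 we fail to reject H₀.

z = 0.3181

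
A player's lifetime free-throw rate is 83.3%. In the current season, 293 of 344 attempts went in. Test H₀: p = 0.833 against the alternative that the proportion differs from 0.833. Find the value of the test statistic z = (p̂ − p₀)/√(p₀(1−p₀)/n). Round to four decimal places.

p̂ = 293/344 ≈ 0.851744.
Under H₀, SE = √(0.833·0.167/344) = √(0.000404392) = 0.020110.
z = (0.851744 − 0.833)/0.020110 = 0.018744/0.020110 = 0.9321.
Two-sided p-value ≈ 2·Φ(−0.932) = 0.3513.

z = 0.9321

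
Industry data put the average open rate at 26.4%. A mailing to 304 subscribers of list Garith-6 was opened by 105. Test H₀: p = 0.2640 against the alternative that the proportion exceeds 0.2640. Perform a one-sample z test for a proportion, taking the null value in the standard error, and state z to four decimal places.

p̂ = 105/304 ≈ 0.345395.
SE = √(p₀(1−p₀)/n) = √(0.1943/304) = 0.025282.
z = (0.345395 − 0.264)/0.025282 = 0.081395/0.025282 = 3.2195.
p-value = P(Z > 3.220) ≈ 0.0006.

z = 3.2195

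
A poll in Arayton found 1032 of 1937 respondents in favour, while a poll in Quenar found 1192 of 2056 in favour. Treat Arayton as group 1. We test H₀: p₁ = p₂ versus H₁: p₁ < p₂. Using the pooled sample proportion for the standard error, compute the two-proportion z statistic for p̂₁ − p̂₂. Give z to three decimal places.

p̂₁ = 1032/1937 = 0.53278, p̂₂ = 1192/2056 = 0.57977.
Pooled p̂ = (1032+1192)/(1937+2056) = 2224/3993 = 0.55697.
SE = √(p̂(1−p̂)(1/n₁+1/n₂)) = √(0.55697·0.44303·0.00100264) = √(0.000247406) = 0.01573.
z = (0.53278 − 0.57977)/0.01573 = -0.04699/0.01573 = -2.987.

z = -2.987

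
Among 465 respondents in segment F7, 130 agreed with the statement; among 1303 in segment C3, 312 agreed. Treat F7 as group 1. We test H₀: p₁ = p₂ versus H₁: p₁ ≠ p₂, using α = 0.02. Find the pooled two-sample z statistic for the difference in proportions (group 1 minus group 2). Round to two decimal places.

p̂₁ = 130/465 = 0.2796, p̂₂ = 312/1303 = 0.2394.
Pooled p̂ = (130+312)/(465+1303) = 442/1768 = 0.2500.
SE = √(0.1875 × 0.002918) = 0.0234.
z = (0.2796 − 0.2394)/0.0234 = 0.0402/0.0234 = 1.72.
p-value = 2·P(Z > 1.715) ≈ 0.0863. With α = 0.02, fail to reject H₀.

z = 1.72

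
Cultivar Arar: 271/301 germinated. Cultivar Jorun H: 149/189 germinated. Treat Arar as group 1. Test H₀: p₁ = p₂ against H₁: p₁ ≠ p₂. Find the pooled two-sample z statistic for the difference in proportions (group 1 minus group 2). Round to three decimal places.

z = 3.448

p̂₁ = 271/301 = 0.900332, p̂₂ = 149/189 = 0.788360.
Pooled p̂ = (271+149)/(301+189) = 420/490 = 0.857143.
SE = √(0.122449 × 0.00861326) = 0.032476.
z = (0.900332 − 0.788360)/0.032476 = 0.111972/0.032476 = 3.448.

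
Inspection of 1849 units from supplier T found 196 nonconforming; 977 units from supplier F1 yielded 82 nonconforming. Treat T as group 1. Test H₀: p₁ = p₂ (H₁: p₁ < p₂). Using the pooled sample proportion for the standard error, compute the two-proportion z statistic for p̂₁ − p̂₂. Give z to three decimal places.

z = 1.874

p̂₁ = 196/1849 = 0.10600, p̂₂ = 82/977 = 0.08393.
Pooled p̂ = (196+82)/(1849+977) = 278/2826 = 0.09837.
SE = √(0.0886952 × 0.00156437) = 0.01178.
z = (0.10600 − 0.08393)/0.01178 = 0.02207/0.01178 = 1.874.
p-value = P(Z < 1.874) ≈ 0.9695.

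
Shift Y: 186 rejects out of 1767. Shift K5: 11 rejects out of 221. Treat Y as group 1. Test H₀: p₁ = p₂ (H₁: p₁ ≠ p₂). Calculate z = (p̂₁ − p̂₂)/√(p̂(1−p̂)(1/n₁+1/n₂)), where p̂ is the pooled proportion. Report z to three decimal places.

z = 2.603

p̂₁ = 186/1767 ≈ 0.10526, p̂₂ = 11/221 ≈ 0.04977.
Pooled p̂ = (186+11)/(1767+221) = 197/1988 = 0.09909.
SE = √(p̂(1−p̂)(1/n₁+1/n₂)) = √(0.09909·0.90091·0.00509082) = √(0.000454482) = 0.02132.
z = (0.10526 − 0.04977)/0.02132 = 0.05549/0.02132 = 2.603.
p-value = 2·P(Z > 2.603) ≈ 0.0092.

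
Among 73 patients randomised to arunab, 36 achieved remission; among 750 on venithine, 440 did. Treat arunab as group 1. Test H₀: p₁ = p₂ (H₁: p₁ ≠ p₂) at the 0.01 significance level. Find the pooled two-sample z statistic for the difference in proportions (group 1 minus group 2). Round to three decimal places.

z = -1.545

p̂₁ = 36/73 ≈ 0.49315, p̂₂ = 440/750 ≈ 0.58667.
Pooled p̂ = (36+440)/(73+750) = 476/823 = 0.57837.
SE = √(0.243858 × 0.015032) = 0.06054.
z = (0.49315 − 0.58667)/0.06054 = -0.09352/0.06054 = -1.545.
p-value = 2·P(Z > 1.545) ≈ 0.1224, so at α = 0.01 we fail to reject H₀.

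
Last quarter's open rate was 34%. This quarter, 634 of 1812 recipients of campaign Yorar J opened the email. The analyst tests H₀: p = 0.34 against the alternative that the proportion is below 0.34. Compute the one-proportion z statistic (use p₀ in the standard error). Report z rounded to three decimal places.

p̂ = 634/1812 = 0.34989.
Under H₀, SE = √(0.34·0.66/1812) = √(0.000123841) = 0.01113.
z = (0.34989 − 0.34)/0.01113 = 0.00989/0.01113 = 0.889.

z = 0.889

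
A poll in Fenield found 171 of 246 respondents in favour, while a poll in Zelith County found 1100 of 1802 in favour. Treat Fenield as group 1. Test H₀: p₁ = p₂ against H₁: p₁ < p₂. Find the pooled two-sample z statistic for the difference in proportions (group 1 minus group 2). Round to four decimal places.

z = 2.5678

p̂₁ = 171/246 ≈ 0.6951220, p̂₂ = 1100/1802 ≈ 0.6104329.
Pooled p̂ = (171+1100)/(246+1802) = 1271/2048 = 0.6206055.
SE = √(0.235454 × 0.00461998) = 0.0329817.
z = (0.6951220 − 0.6104329)/0.0329817 = 0.0846891/0.0329817 = 2.5678.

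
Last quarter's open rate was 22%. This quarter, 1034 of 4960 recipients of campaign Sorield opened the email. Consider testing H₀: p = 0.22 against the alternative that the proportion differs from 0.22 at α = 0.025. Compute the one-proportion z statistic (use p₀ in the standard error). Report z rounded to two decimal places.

z = -1.96

p̂ = 1034/4960 = 0.20847.
Standard error under H₀: √(0.22×0.78/4960) = 0.00588.
z = (0.20847 − 0.22)/0.00588 = -0.01153/0.00588 = -1.96.
p-value = 2·P(Z > 1.961) ≈ 0.0499, so at α = 0.025 we fail to reject H₀.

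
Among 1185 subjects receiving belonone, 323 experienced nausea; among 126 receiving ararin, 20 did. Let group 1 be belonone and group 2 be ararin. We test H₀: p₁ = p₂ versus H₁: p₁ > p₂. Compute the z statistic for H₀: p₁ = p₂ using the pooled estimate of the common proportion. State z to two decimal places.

p̂₁ = 323/1185 = 0.2726, p̂₂ = 20/126 = 0.1587.
Pooled p̂ = (323+20)/(1185+126) = 343/1311 = 0.2616.
SE = √(0.193181 × 0.00878039) = 0.0412.
z = (0.2726 − 0.1587)/0.0412 = 0.1139/0.0412 = 2.76.

z = 2.76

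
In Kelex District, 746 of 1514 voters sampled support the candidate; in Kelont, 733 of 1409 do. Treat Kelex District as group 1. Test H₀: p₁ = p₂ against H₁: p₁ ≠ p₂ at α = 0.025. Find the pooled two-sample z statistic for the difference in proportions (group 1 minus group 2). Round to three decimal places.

z = -1.486

p̂₁ = 746/1514 ≈ 0.49273, p̂₂ = 733/1409 ≈ 0.52023.
Pooled p̂ = (746+733)/(1514+1409) = 1479/2923 = 0.50599.
SE = √(p̂(1−p̂)(1/n₁+1/n₂)) = √(0.50599·0.49401·0.00137023) = √(0.000342507) = 0.01851.
z = (0.49273 − 0.52023)/0.01851 = -0.02750/0.01851 = -1.486.
Two-sided p-value ≈ 2·Φ(−1.486) = 0.1374. With α = 0.025, fail to reject H₀.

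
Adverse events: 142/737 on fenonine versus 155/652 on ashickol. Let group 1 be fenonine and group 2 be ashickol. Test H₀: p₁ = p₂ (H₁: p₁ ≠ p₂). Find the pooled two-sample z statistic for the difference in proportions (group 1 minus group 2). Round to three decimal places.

p̂₁ = 142/737 = 0.19267, p̂₂ = 155/652 = 0.23773.
Pooled p̂ = (142+155)/(737+652) = 297/1389 = 0.21382.
SE = √(p̂(1−p̂)(1/n₁+1/n₂)) = √(0.21382·0.78618·0.00289059) = √(0.000485917) = 0.02204.
z = (0.19267 − 0.23773)/0.02204 = -0.04506/0.02204 = -2.044.

z = -2.044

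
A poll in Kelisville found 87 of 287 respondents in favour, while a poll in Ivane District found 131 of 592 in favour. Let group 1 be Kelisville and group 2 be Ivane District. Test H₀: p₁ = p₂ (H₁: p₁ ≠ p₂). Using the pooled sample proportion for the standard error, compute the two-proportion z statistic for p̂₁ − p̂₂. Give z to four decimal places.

z = 2.6351

p̂₁ = 87/287 = 0.303136, p̂₂ = 131/592 = 0.221284.
Pooled p̂ = (87+131)/(287+592) = 218/879 = 0.248009.
SE = √(p̂(1−p̂)(1/n₁+1/n₂)) = √(0.248009·0.751991·0.00517351) = √(0.000964863) = 0.031062.
z = (0.303136 − 0.221284)/0.031062 = 0.081852/0.031062 = 2.6351.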